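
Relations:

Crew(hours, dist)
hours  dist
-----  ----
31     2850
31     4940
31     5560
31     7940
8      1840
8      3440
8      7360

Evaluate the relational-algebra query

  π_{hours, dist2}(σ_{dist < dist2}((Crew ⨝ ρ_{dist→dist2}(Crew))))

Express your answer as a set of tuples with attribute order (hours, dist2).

{(31, 4940), (31, 5560), (31, 7940), (8, 3440), (8, 7360)}

ρ[dist→dist2]: schema becomes (hours, dist2); tuples unchanged.
Natural join on hours: {(31, 2850, 2850), (31, 2850, 4940), (31, 2850, 5560), (31, 2850, 7940), (31, 4940, 2850), (31, 4940, 4940), (31, 4940, 5560), (31, 4940, 7940), (31, 5560, 2850), (31, 5560, 4940), (31, 5560, 5560), (31, 5560, 7940), (31, 7940, 2850), (31, 7940, 4940), (31, 7940, 5560), (31, 7940, 7940), (8, 1840, 1840), (8, 1840, 3440), (8, 1840, 7360), (8, 3440, 1840), (8, 3440, 3440), (8, 3440, 7360), (8, 7360, 1840), (8, 7360, 3440), (8, 7360, 7360)}
Filtering on dist < dist2 leaves {(31, 2850, 4940), (31, 2850, 5560), (31, 2850, 7940), (31, 4940, 5560), (31, 4940, 7940), (31, 5560, 7940), (8, 1840, 3440), (8, 1840, 7360), (8, 3440, 7360)}.
π[hours, dist2]: project onto (hours, dist2) (4 duplicate(s) eliminated) → {(31, 4940), (31, 5560), (31, 7940), (8, 3440), (8, 7360)}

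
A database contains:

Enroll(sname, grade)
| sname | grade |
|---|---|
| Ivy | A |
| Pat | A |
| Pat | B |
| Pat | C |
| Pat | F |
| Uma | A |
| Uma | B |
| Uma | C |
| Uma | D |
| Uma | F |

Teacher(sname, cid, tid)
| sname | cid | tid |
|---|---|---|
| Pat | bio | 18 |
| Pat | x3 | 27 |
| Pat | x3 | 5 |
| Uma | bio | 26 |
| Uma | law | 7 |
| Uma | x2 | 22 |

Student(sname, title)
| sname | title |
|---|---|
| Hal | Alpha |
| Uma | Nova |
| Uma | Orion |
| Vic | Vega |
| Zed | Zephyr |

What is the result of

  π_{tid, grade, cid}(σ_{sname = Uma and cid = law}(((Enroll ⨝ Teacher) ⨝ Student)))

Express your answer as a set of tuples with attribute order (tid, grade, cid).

Joining Enroll and Teacher on sname yields {(Pat, A, bio, 18), (Pat, A, x3, 27), (Pat, A, x3, 5), (Pat, B, bio, 18), (Pat, B, x3, 27), (Pat, B, x3, 5), (Pat, C, bio, 18), (Pat, C, x3, 27), (Pat, C, x3, 5), (Pat, F, bio, 18), (Pat, F, x3, 27), (Pat, F, x3, 5), (Uma, A, bio, 26), (Uma, A, law, 7), (Uma, A, x2, 22), (Uma, B, bio, 26), (Uma, B, law, 7), (Uma, B, x2, 22), (Uma, C, bio, 26), (Uma, C, law, 7), (Uma, C, x2, 22), (Uma, D, bio, 26), (Uma, D, law, 7), (Uma, D, x2, 22), (Uma, F, bio, 26), (Uma, F, law, 7), (Uma, F, x2, 22)}.
Joining (Enroll ⨝ Teacher) and Student on sname yields {(Uma, A, bio, 26, Nova), (Uma, A, bio, 26, Orion), (Uma, A, law, 7, Nova), (Uma, A, law, 7, Orion), (Uma, A, x2, 22, Nova), (Uma, A, x2, 22, Orion), (Uma, B, bio, 26, Nova), (Uma, B, bio, 26, Orion), (Uma, B, law, 7, Nova), (Uma, B, law, 7, Orion), (Uma, B, x2, 22, Nova), (Uma, B, x2, 22, Orion), (Uma, C, bio, 26, Nova), (Uma, C, bio, 26, Orion), (Uma, C, law, 7, Nova), (Uma, C, law, 7, Orion), (Uma, C, x2, 22, Nova), (Uma, C, x2, 22, Orion), (Uma, D, bio, 26, Nova), (Uma, D, bio, 26, Orion), (Uma, D, law, 7, Nova), (Uma, D, law, 7, Orion), (Uma, D, x2, 22, Nova), (Uma, D, x2, 22, Orion), (Uma, F, bio, 26, Nova), (Uma, F, bio, 26, Orion), (Uma, F, law, 7, Nova), (Uma, F, law, 7, Orion), (Uma, F, x2, 22, Nova), (Uma, F, x2, 22, Orion)}.
Selection sname = Uma and cid = law: {(Uma, A, law, 7, Nova), (Uma, A, law, 7, Orion), (Uma, B, law, 7, Nova), (Uma, B, law, 7, Orion), (Uma, C, law, 7, Nova), (Uma, C, law, 7, Orion), (Uma, D, law, 7, Nova), (Uma, D, law, 7, Orion), (Uma, F, law, 7, Nova), (Uma, F, law, 7, Orion)}
π[tid, grade, cid]: project onto (tid, grade, cid) (5 duplicate(s) eliminated) → {(7, A, law), (7, B, law), (7, C, law), (7, D, law), (7, F, law)}

{(7, A, law), (7, B, law), (7, C, law), (7, D, law), (7, F, law)}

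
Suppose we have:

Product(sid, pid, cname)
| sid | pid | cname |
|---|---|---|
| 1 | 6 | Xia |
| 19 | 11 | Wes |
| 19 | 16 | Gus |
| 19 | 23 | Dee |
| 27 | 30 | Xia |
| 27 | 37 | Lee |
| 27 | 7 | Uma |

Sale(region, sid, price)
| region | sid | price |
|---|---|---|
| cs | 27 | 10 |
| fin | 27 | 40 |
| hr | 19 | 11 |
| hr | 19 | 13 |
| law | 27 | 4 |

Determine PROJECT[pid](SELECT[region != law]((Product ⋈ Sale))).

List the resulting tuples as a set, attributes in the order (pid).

{11, 16, 23, 30, 37, 7}

Joining Product and Sale on sid yields {(19, 11, Wes, hr, 11), (19, 11, Wes, hr, 13), (19, 16, Gus, hr, 11), (19, 16, Gus, hr, 13), (19, 23, Dee, hr, 11), (19, 23, Dee, hr, 13), (27, 30, Xia, cs, 10), (27, 30, Xia, fin, 40), (27, 30, Xia, law, 4), (27, 37, Lee, cs, 10), (27, 37, Lee, fin, 40), (27, 37, Lee, law, 4), (27, 7, Uma, cs, 10), (27, 7, Uma, fin, 40), (27, 7, Uma, law, 4)}.
Filtering on region != law leaves {(19, 11, Wes, hr, 11), (19, 11, Wes, hr, 13), (19, 16, Gus, hr, 11), (19, 16, Gus, hr, 13), (19, 23, Dee, hr, 11), (19, 23, Dee, hr, 13), (27, 30, Xia, cs, 10), (27, 30, Xia, fin, 40), (27, 37, Lee, cs, 10), (27, 37, Lee, fin, 40), (27, 7, Uma, cs, 10), (27, 7, Uma, fin, 40)}.
π_{pid} gives {11, 16, 23, 30, 37, 7} (6 duplicate(s) eliminated).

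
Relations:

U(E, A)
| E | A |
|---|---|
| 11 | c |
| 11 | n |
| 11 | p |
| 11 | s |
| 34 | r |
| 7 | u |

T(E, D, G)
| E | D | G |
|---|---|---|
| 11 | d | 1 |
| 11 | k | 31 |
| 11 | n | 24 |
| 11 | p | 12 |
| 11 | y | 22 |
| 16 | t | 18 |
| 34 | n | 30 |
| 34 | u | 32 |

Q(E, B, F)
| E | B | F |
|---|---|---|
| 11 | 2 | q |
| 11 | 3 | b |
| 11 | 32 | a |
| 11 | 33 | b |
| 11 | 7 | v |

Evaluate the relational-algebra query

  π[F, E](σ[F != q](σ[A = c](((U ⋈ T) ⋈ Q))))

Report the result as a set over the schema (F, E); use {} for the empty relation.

U ⋈ T (natural join on E): {(11, c, d, 1), (11, c, k, 31), (11, c, n, 24), (11, c, p, 12), (11, c, y, 22), (11, n, d, 1), (11, n, k, 31), (11, n, n, 24), (11, n, p, 12), (11, n, y, 22), (11, p, d, 1), (11, p, k, 31), (11, p, n, 24), (11, p, p, 12), (11, p, y, 22), (11, s, d, 1), (11, s, k, 31), (11, s, n, 24), (11, s, p, 12), (11, s, y, 22), (34, r, n, 30), (34, r, u, 32)}
(U ⋈ T) ⋈ Q (natural join on E): {(11, c, d, 1, 2, q), (11, c, d, 1, 3, b), (11, c, d, 1, 32, a), (11, c, d, 1, 33, b), (11, c, d, 1, 7, v), (11, c, k, 31, 2, q), (11, c, k, 31, 3, b), (11, c, k, 31, 32, a), (11, c, k, 31, 33, b), (11, c, k, 31, 7, v), (11, c, n, 24, 2, q), (11, c, n, 24, 3, b), (11, c, n, 24, 32, a), (11, c, n, 24, 33, b), (11, c, n, 24, 7, v), (11, c, p, 12, 2, q), (11, c, p, 12, 3, b), (11, c, p, 12, 32, a), (11, c, p, 12, 33, b), (11, c, p, 12, 7, v), (11, c, y, 22, 2, q), (11, c, y, 22, 3, b), (11, c, y, 22, 32, a), (11, c, y, 22, 33, b), (11, c, y, 22, 7, v), (11, n, d, 1, 2, q), (11, n, d, 1, 3, b), (11, n, d, 1, 32, a), (11, n, d, 1, 33, b), (11, n, d, 1, 7, v), (11, n, k, 31, 2, q), (11, n, k, 31, 3, b), (11, n, k, 31, 32, a), (11, n, k, 31, 33, b), (11, n, k, 31, 7, v), (11, n, n, 24, 2, q), (11, n, n, 24, 3, b), (11, n, n, 24, 32, a), (11, n, n, 24, 33, b), (11, n, n, 24, 7, v), (11, n, p, 12, 2, q), (11, n, p, 12, 3, b), (11, n, p, 12, 32, a), (11, n, p, 12, 33, b), (11, n, p, 12, 7, v), (11, n, y, 22, 2, q), (11, n, y, 22, 3, b), (11, n, y, 22, 32, a), (11, n, y, 22, 33, b), (11, n, y, 22, 7, v), (11, p, d, 1, 2, q), (11, p, d, 1, 3, b), (11, p, d, 1, 32, a), (11, p, d, 1, 33, b), (11, p, d, 1, 7, v), (11, p, k, 31, 2, q), (11, p, k, 31, 3, b), (11, p, k, 31, 32, a), (11, p, k, 31, 33, b), (11, p, k, 31, 7, v), (11, p, n, 24, 2, q), (11, p, n, 24, 3, b), (11, p, n, 24, 32, a), (11, p, n, 24, 33, b), (11, p, n, 24, 7, v), (11, p, p, 12, 2, q), (11, p, p, 12, 3, b), (11, p, p, 12, 32, a), (11, p, p, 12, 33, b), (11, p, p, 12, 7, v), (11, p, y, 22, 2, q), (11, p, y, 22, 3, b), (11, p, y, 22, 32, a), (11, p, y, 22, 33, b), (11, p, y, 22, 7, v), (11, s, d, 1, 2, q), (11, s, d, 1, 3, b), (11, s, d, 1, 32, a), (11, s, d, 1, 33, b), (11, s, d, 1, 7, v), (11, s, k, 31, 2, q), (11, s, k, 31, 3, b), (11, s, k, 31, 32, a), (11, s, k, 31, 33, b), (11, s, k, 31, 7, v), (11, s, n, 24, 2, q), (11, s, n, 24, 3, b), (11, s, n, 24, 32, a), (11, s, n, 24, 33, b), (11, s, n, 24, 7, v), (11, s, p, 12, 2, q), (11, s, p, 12, 3, b), (11, s, p, 12, 32, a), (11, s, p, 12, 33, b), (11, s, p, 12, 7, v), (11, s, y, 22, 2, q), (11, s, y, 22, 3, b), (11, s, y, 22, 32, a), (11, s, y, 22, 33, b), (11, s, y, 22, 7, v)}
Selection A = c: {(11, c, d, 1, 2, q), (11, c, d, 1, 3, b), (11, c, d, 1, 32, a), (11, c, d, 1, 33, b), (11, c, d, 1, 7, v), (11, c, k, 31, 2, q), (11, c, k, 31, 3, b), (11, c, k, 31, 32, a), (11, c, k, 31, 33, b), (11, c, k, 31, 7, v), (11, c, n, 24, 2, q), (11, c, n, 24, 3, b), (11, c, n, 24, 32, a), (11, c, n, 24, 33, b), (11, c, n, 24, 7, v), (11, c, p, 12, 2, q), (11, c, p, 12, 3, b), (11, c, p, 12, 32, a), (11, c, p, 12, 33, b), (11, c, p, 12, 7, v), (11, c, y, 22, 2, q), (11, c, y, 22, 3, b), (11, c, y, 22, 32, a), (11, c, y, 22, 33, b), (11, c, y, 22, 7, v)}
Selection F != q: {(11, c, d, 1, 3, b), (11, c, d, 1, 32, a), (11, c, d, 1, 33, b), (11, c, d, 1, 7, v), (11, c, k, 31, 3, b), (11, c, k, 31, 32, a), (11, c, k, 31, 33, b), (11, c, k, 31, 7, v), (11, c, n, 24, 3, b), (11, c, n, 24, 32, a), (11, c, n, 24, 33, b), (11, c, n, 24, 7, v), (11, c, p, 12, 3, b), (11, c, p, 12, 32, a), (11, c, p, 12, 33, b), (11, c, p, 12, 7, v), (11, c, y, 22, 3, b), (11, c, y, 22, 32, a), (11, c, y, 22, 33, b), (11, c, y, 22, 7, v)}
π_{F, E} gives {(a, 11), (b, 11), (v, 11)} (17 duplicate(s) eliminated).

{(a, 11), (b, 11), (v, 11)}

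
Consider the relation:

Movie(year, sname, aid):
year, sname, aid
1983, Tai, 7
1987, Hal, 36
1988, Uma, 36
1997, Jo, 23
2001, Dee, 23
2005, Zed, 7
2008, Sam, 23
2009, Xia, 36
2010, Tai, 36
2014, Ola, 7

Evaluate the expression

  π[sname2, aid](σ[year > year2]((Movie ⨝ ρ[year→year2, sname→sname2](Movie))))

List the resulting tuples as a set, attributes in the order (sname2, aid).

ρ[year→year2, sname→sname2]: schema becomes (year2, sname2, aid); tuples unchanged.
Movie ⋈ ρ[year→year2, sname→sname2](Movie) (natural join on aid): {(1983, Tai, 7, 1983, Tai), (1983, Tai, 7, 2005, Zed), (1983, Tai, 7, 2014, Ola), (1987, Hal, 36, 1987, Hal), (1987, Hal, 36, 1988, Uma), (1987, Hal, 36, 2009, Xia), (1987, Hal, 36, 2010, Tai), (1988, Uma, 36, 1987, Hal), (1988, Uma, 36, 1988, Uma), (1988, Uma, 36, 2009, Xia), (1988, Uma, 36, 2010, Tai), (1997, Jo, 23, 1997, Jo), (1997, Jo, 23, 2001, Dee), (1997, Jo, 23, 2008, Sam), (2001, Dee, 23, 1997, Jo), (2001, Dee, 23, 2001, Dee), (2001, Dee, 23, 2008, Sam), (2005, Zed, 7, 1983, Tai), (2005, Zed, 7, 2005, Zed), (2005, Zed, 7, 2014, Ola), (2008, Sam, 23, 1997, Jo), (2008, Sam, 23, 2001, Dee), (2008, Sam, 23, 2008, Sam), (2009, Xia, 36, 1987, Hal), (2009, Xia, 36, 1988, Uma), (2009, Xia, 36, 2009, Xia), (2009, Xia, 36, 2010, Tai), (2010, Tai, 36, 1987, Hal), (2010, Tai, 36, 1988, Uma), (2010, Tai, 36, 2009, Xia), (2010, Tai, 36, 2010, Tai), (2014, Ola, 7, 1983, Tai), (2014, Ola, 7, 2005, Zed), (2014, Ola, 7, 2014, Ola)}
σ[year > year2]: keep tuples satisfying year > year2 → {(1988, Uma, 36, 1987, Hal), (2001, Dee, 23, 1997, Jo), (2005, Zed, 7, 1983, Tai), (2008, Sam, 23, 1997, Jo), (2008, Sam, 23, 2001, Dee), (2009, Xia, 36, 1987, Hal), (2009, Xia, 36, 1988, Uma), (2010, Tai, 36, 1987, Hal), (2010, Tai, 36, 1988, Uma), (2010, Tai, 36, 2009, Xia), (2014, Ola, 7, 1983, Tai), (2014, Ola, 7, 2005, Zed)}
Projecting to sname2, aid (5 duplicate(s) eliminated): {(Dee, 23), (Hal, 36), (Jo, 23), (Tai, 7), (Uma, 36), (Xia, 36), (Zed, 7)}

{(Dee, 23), (Hal, 36), (Jo, 23), (Tai, 7), (Uma, 36), (Xia, 36), (Zed, 7)}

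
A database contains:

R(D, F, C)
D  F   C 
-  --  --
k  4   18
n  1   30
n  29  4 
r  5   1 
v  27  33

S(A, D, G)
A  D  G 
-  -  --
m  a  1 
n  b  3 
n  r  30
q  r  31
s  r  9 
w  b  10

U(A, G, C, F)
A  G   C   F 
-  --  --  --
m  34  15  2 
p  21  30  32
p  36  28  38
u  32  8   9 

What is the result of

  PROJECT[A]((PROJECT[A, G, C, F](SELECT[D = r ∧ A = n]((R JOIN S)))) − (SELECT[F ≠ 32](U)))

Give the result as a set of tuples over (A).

Joining R and S on D yields {(r, 5, 1, n, 30), (r, 5, 1, q, 31), (r, 5, 1, s, 9)}.
σ[D = r ∧ A = n]: keep tuples satisfying D = r ∧ A = n → {(r, 5, 1, n, 30)}
π[A, G, C, F]: project onto (A, G, C, F) → {(n, 30, 1, 5)}
σ[F ≠ 32]: keep tuples satisfying F ≠ 32 → {(m, 34, 15, 2), (p, 36, 28, 38), (u, 32, 8, 9)}
Set difference of the two operands is {(n, 30, 1, 5)}.
π[A]: project onto (A) → {n}

{n}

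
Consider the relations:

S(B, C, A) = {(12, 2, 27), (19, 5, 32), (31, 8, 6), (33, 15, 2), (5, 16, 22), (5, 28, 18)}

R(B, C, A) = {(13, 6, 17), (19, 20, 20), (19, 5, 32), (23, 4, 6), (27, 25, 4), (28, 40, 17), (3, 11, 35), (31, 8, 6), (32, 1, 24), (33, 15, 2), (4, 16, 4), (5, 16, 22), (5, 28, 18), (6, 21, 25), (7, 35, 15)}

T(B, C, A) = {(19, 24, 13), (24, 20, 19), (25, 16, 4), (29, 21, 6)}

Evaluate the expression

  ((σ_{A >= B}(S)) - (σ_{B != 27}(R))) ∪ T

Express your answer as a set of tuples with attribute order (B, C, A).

{(12, 2, 27), (19, 24, 13), (24, 20, 19), (25, 16, 4), (29, 21, 6)}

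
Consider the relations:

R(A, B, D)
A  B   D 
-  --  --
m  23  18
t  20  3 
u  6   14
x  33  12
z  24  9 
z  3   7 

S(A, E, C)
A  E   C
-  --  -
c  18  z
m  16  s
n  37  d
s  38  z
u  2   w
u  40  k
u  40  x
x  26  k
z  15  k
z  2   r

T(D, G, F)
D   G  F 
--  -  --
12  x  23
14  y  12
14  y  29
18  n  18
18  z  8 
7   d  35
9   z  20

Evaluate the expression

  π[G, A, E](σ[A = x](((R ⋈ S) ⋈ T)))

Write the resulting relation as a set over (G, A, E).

Joining R and S on A yields {(m, 23, 18, 16, s), (u, 6, 14, 2, w), (u, 6, 14, 40, k), (u, 6, 14, 40, x), (x, 33, 12, 26, k), (z, 24, 9, 15, k), (z, 24, 9, 2, r), (z, 3, 7, 15, k), (z, 3, 7, 2, r)}.
Joining (R ⋈ S) and T on D yields {(m, 23, 18, 16, s, n, 18), (m, 23, 18, 16, s, z, 8), (u, 6, 14, 2, w, y, 12), (u, 6, 14, 2, w, y, 29), (u, 6, 14, 40, k, y, 12), (u, 6, 14, 40, k, y, 29), (u, 6, 14, 40, x, y, 12), (u, 6, 14, 40, x, y, 29), (x, 33, 12, 26, k, x, 23), (z, 24, 9, 15, k, z, 20), (z, 24, 9, 2, r, z, 20), (z, 3, 7, 15, k, d, 35), (z, 3, 7, 2, r, d, 35)}.
Filtering on A = x leaves {(x, 33, 12, 26, k, x, 23)}.
π_{G, A, E} gives {(x, x, 26)}.

{(x, x, 26)}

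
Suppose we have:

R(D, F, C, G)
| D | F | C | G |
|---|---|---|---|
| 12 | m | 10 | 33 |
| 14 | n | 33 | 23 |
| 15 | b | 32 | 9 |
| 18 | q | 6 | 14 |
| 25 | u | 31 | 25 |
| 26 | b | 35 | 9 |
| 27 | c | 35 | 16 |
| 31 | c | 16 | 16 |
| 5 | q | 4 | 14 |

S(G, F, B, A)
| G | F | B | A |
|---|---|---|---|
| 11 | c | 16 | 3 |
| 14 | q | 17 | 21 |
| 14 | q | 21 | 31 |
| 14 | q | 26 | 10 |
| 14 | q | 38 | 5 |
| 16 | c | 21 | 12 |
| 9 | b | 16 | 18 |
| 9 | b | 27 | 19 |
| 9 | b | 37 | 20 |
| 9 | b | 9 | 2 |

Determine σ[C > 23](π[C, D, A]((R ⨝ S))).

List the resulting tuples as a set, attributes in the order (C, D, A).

Joining R and S on F, G yields {(15, b, 32, 9, 16, 18), (15, b, 32, 9, 27, 19), (15, b, 32, 9, 37, 20), (15, b, 32, 9, 9, 2), (18, q, 6, 14, 17, 21), (18, q, 6, 14, 21, 31), (18, q, 6, 14, 26, 10), (18, q, 6, 14, 38, 5), (26, b, 35, 9, 16, 18), (26, b, 35, 9, 27, 19), (26, b, 35, 9, 37, 20), (26, b, 35, 9, 9, 2), (27, c, 35, 16, 21, 12), (31, c, 16, 16, 21, 12), (5, q, 4, 14, 17, 21), (5, q, 4, 14, 21, 31), (5, q, 4, 14, 26, 10), (5, q, 4, 14, 38, 5)}.
π[C, D, A]: project onto (C, D, A) → {(16, 31, 12), (32, 15, 18), (32, 15, 19), (32, 15, 2), (32, 15, 20), (35, 26, 18), (35, 26, 19), (35, 26, 2), (35, 26, 20), (35, 27, 12), (4, 5, 10), (4, 5, 21), (4, 5, 31), (4, 5, 5), (6, 18, 10), (6, 18, 21), (6, 18, 31), (6, 18, 5)}
Selection C > 23: {(32, 15, 18), (32, 15, 19), (32, 15, 2), (32, 15, 20), (35, 26, 18), (35, 26, 19), (35, 26, 2), (35, 26, 20), (35, 27, 12)}

{(32, 15, 18), (32, 15, 19), (32, 15, 2), (32, 15, 20), (35, 26, 18), (35, 26, 19), (35, 26, 2), (35, 26, 20), (35, 27, 12)}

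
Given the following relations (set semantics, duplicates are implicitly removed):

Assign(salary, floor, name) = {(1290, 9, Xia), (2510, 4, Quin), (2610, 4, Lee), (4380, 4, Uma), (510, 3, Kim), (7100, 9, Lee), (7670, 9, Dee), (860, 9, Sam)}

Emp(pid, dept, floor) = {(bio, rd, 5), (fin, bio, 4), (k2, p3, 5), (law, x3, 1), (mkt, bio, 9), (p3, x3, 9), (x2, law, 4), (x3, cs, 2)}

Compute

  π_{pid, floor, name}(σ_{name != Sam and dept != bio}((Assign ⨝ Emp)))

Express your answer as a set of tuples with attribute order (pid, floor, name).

{(p3, 9, Dee), (p3, 9, Lee), (p3, 9, Xia), (x2, 4, Lee), (x2, 4, Quin), (x2, 4, Uma)}

Assign ⋈ Emp (natural join on floor): {(1290, 9, Xia, mkt, bio), (1290, 9, Xia, p3, x3), (2510, 4, Quin, fin, bio), (2510, 4, Quin, x2, law), (2610, 4, Lee, fin, bio), (2610, 4, Lee, x2, law), (4380, 4, Uma, fin, bio), (4380, 4, Uma, x2, law), (7100, 9, Lee, mkt, bio), (7100, 9, Lee, p3, x3), (7670, 9, Dee, mkt, bio), (7670, 9, Dee, p3, x3), (860, 9, Sam, mkt, bio), (860, 9, Sam, p3, x3)}
Apply σ_{name != Sam and dept != bio}; surviving tuples: {(1290, 9, Xia, p3, x3), (2510, 4, Quin, x2, law), (2610, 4, Lee, x2, law), (4380, 4, Uma, x2, law), (7100, 9, Lee, p3, x3), (7670, 9, Dee, p3, x3)}
Keep only column(s) pid, floor, name: {(p3, 9, Dee), (p3, 9, Lee), (p3, 9, Xia), (x2, 4, Lee), (x2, 4, Quin), (x2, 4, Uma)}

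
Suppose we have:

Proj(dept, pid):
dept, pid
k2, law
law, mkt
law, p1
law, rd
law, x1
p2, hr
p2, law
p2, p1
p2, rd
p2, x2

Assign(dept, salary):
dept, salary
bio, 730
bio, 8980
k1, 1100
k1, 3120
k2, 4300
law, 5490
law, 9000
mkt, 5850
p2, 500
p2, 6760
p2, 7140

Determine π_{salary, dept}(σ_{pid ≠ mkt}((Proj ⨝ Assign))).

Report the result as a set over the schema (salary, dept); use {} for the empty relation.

Joining Proj and Assign on dept yields {(k2, law, 4300), (law, mkt, 5490), (law, mkt, 9000), (law, p1, 5490), (law, p1, 9000), (law, rd, 5490), (law, rd, 9000), (law, x1, 5490), (law, x1, 9000), (p2, hr, 500), (p2, hr, 6760), (p2, hr, 7140), (p2, law, 500), (p2, law, 6760), (p2, law, 7140), (p2, p1, 500), (p2, p1, 6760), (p2, p1, 7140), (p2, rd, 500), (p2, rd, 6760), (p2, rd, 7140), (p2, x2, 500), (p2, x2, 6760), (p2, x2, 7140)}.
Filtering on pid ≠ mkt leaves {(k2, law, 4300), (law, p1, 5490), (law, p1, 9000), (law, rd, 5490), (law, rd, 9000), (law, x1, 5490), (law, x1, 9000), (p2, hr, 500), (p2, hr, 6760), (p2, hr, 7140), (p2, law, 500), (p2, law, 6760), (p2, law, 7140), (p2, p1, 500), (p2, p1, 6760), (p2, p1, 7140), (p2, rd, 500), (p2, rd, 6760), (p2, rd, 7140), (p2, x2, 500), (p2, x2, 6760), (p2, x2, 7140)}.
π_{salary, dept} gives {(4300, k2), (500, p2), (5490, law), (6760, p2), (7140, p2), (9000, law)} (16 duplicate(s) eliminated).

{(4300, k2), (500, p2), (5490, law), (6760, p2), (7140, p2), (9000, law)}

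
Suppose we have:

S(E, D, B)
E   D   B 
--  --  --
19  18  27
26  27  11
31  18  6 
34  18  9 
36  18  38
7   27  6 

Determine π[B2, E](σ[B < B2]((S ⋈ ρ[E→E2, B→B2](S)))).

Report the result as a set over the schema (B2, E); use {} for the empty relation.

{(11, 7), (27, 31), (27, 34), (38, 19), (38, 31), (38, 34), (9, 31)}

ρ[E→E2, B→B2]: schema becomes (E2, D, B2); tuples unchanged.
Natural join on D: {(19, 18, 27, 19, 27), (19, 18, 27, 31, 6), (19, 18, 27, 34, 9), (19, 18, 27, 36, 38), (26, 27, 11, 26, 11), (26, 27, 11, 7, 6), (31, 18, 6, 19, 27), (31, 18, 6, 31, 6), (31, 18, 6, 34, 9), (31, 18, 6, 36, 38), (34, 18, 9, 19, 27), (34, 18, 9, 31, 6), (34, 18, 9, 34, 9), (34, 18, 9, 36, 38), (36, 18, 38, 19, 27), (36, 18, 38, 31, 6), (36, 18, 38, 34, 9), (36, 18, 38, 36, 38), (7, 27, 6, 26, 11), (7, 27, 6, 7, 6)}
Selection B < B2: {(19, 18, 27, 36, 38), (31, 18, 6, 19, 27), (31, 18, 6, 34, 9), (31, 18, 6, 36, 38), (34, 18, 9, 19, 27), (34, 18, 9, 36, 38), (7, 27, 6, 26, 11)}
π_{B2, E} gives {(11, 7), (27, 31), (27, 34), (38, 19), (38, 31), (38, 34), (9, 31)}.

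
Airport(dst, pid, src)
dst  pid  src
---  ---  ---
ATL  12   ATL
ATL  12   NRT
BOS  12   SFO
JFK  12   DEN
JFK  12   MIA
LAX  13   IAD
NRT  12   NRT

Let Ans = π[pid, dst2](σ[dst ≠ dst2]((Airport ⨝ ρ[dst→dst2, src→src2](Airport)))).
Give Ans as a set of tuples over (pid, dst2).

{(12, ATL), (12, BOS), (12, JFK), (12, NRT)}

ρ[dst→dst2, src→src2]: schema becomes (dst2, pid, src2); tuples unchanged.
Airport ⋈ ρ[dst→dst2, src→src2](Airport) (natural join on pid): {(ATL, 12, ATL, ATL, ATL), (ATL, 12, ATL, ATL, NRT), (ATL, 12, ATL, BOS, SFO), (ATL, 12, ATL, JFK, DEN), (ATL, 12, ATL, JFK, MIA), (ATL, 12, ATL, NRT, NRT), (ATL, 12, NRT, ATL, ATL), (ATL, 12, NRT, ATL, NRT), (ATL, 12, NRT, BOS, SFO), (ATL, 12, NRT, JFK, DEN), (ATL, 12, NRT, JFK, MIA), (ATL, 12, NRT, NRT, NRT), (BOS, 12, SFO, ATL, ATL), (BOS, 12, SFO, ATL, NRT), (BOS, 12, SFO, BOS, SFO), (BOS, 12, SFO, JFK, DEN), (BOS, 12, SFO, JFK, MIA), (BOS, 12, SFO, NRT, NRT), (JFK, 12, DEN, ATL, ATL), (JFK, 12, DEN, ATL, NRT), (JFK, 12, DEN, BOS, SFO), (JFK, 12, DEN, JFK, DEN), (JFK, 12, DEN, JFK, MIA), (JFK, 12, DEN, NRT, NRT), (JFK, 12, MIA, ATL, ATL), (JFK, 12, MIA, ATL, NRT), (JFK, 12, MIA, BOS, SFO), (JFK, 12, MIA, JFK, DEN), (JFK, 12, MIA, JFK, MIA), (JFK, 12, MIA, NRT, NRT), (LAX, 13, IAD, LAX, IAD), (NRT, 12, NRT, ATL, ATL), (NRT, 12, NRT, ATL, NRT), (NRT, 12, NRT, BOS, SFO), (NRT, 12, NRT, JFK, DEN), (NRT, 12, NRT, JFK, MIA), (NRT, 12, NRT, NRT, NRT)}
Selection dst ≠ dst2: {(ATL, 12, ATL, BOS, SFO), (ATL, 12, ATL, JFK, DEN), (ATL, 12, ATL, JFK, MIA), (ATL, 12, ATL, NRT, NRT), (ATL, 12, NRT, BOS, SFO), (ATL, 12, NRT, JFK, DEN), (ATL, 12, NRT, JFK, MIA), (ATL, 12, NRT, NRT, NRT), (BOS, 12, SFO, ATL, ATL), (BOS, 12, SFO, ATL, NRT), (BOS, 12, SFO, JFK, DEN), (BOS, 12, SFO, JFK, MIA), (BOS, 12, SFO, NRT, NRT), (JFK, 12, DEN, ATL, ATL), (JFK, 12, DEN, ATL, NRT), (JFK, 12, DEN, BOS, SFO), (JFK, 12, DEN, NRT, NRT), (JFK, 12, MIA, ATL, ATL), (JFK, 12, MIA, ATL, NRT), (JFK, 12, MIA, BOS, SFO), (JFK, 12, MIA, NRT, NRT), (NRT, 12, NRT, ATL, ATL), (NRT, 12, NRT, ATL, NRT), (NRT, 12, NRT, BOS, SFO), (NRT, 12, NRT, JFK, DEN), (NRT, 12, NRT, JFK, MIA)}
Keep only column(s) pid, dst2 (22 duplicate(s) eliminated): {(12, ATL), (12, BOS), (12, JFK), (12, NRT)}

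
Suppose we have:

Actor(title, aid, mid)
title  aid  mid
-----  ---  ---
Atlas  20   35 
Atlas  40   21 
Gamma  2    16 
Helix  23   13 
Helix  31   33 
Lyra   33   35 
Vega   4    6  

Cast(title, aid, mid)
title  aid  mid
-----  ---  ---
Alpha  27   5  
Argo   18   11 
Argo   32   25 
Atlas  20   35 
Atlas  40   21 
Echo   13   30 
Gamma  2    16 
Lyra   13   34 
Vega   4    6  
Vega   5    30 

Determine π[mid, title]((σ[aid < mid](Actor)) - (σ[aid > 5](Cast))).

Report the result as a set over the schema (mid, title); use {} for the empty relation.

{(16, Gamma), (33, Helix), (35, Lyra), (6, Vega)}

Apply σ_{aid < mid}; surviving tuples: {(Atlas, 20, 35), (Gamma, 2, 16), (Helix, 31, 33), (Lyra, 33, 35), (Vega, 4, 6)}
Apply σ_{aid > 5}; surviving tuples: {(Alpha, 27, 5), (Argo, 18, 11), (Argo, 32, 25), (Atlas, 20, 35), (Atlas, 40, 21), (Echo, 13, 30), (Lyra, 13, 34)}
Difference: {(Atlas, 20, 35), (Gamma, 2, 16), (Helix, 31, 33), (Lyra, 33, 35), (Vega, 4, 6)} with {(Alpha, 27, 5), (Argo, 18, 11), (Argo, 32, 25), (Atlas, 20, 35), (Atlas, 40, 21), (Echo, 13, 30), (Lyra, 13, 34)} → {(Gamma, 2, 16), (Helix, 31, 33), (Lyra, 33, 35), (Vega, 4, 6)}
π[mid, title]: project onto (mid, title) → {(16, Gamma), (33, Helix), (35, Lyra), (6, Vega)}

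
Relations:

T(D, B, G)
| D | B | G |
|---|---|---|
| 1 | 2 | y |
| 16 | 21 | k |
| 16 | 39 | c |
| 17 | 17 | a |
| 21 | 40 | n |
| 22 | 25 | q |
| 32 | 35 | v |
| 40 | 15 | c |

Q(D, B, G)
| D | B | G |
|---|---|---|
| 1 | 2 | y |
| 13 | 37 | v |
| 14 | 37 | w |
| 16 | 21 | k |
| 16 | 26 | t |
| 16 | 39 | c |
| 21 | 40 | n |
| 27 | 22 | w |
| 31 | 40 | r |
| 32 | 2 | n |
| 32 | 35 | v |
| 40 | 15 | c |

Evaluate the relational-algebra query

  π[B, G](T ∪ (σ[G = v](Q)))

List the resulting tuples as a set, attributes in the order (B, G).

{(15, c), (17, a), (2, y), (21, k), (25, q), (35, v), (37, v), (39, c), (40, n)}

σ[G = v]: keep tuples satisfying G = v → {(13, 37, v), (32, 35, v)}
Union: {(1, 2, y), (16, 21, k), (16, 39, c), (17, 17, a), (21, 40, n), (22, 25, q), (32, 35, v), (40, 15, c)} with {(13, 37, v), (32, 35, v)} → {(1, 2, y), (13, 37, v), (16, 21, k), (16, 39, c), (17, 17, a), (21, 40, n), (22, 25, q), (32, 35, v), (40, 15, c)}
π[B, G]: project onto (B, G) → {(15, c), (17, a), (2, y), (21, k), (25, q), (35, v), (37, v), (39, c), (40, n)}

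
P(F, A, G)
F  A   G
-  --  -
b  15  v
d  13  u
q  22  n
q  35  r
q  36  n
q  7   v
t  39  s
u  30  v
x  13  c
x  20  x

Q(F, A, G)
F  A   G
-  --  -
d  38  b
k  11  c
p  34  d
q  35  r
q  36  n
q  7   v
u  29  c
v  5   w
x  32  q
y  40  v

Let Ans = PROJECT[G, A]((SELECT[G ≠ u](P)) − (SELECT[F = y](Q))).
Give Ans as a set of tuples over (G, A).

Apply σ_{G ≠ u}; surviving tuples: {(b, 15, v), (q, 22, n), (q, 35, r), (q, 36, n), (q, 7, v), (t, 39, s), (u, 30, v), (x, 13, c), (x, 20, x)}
Apply σ_{F = y}; surviving tuples: {(y, 40, v)}
Difference: {(b, 15, v), (q, 22, n), (q, 35, r), (q, 36, n), (q, 7, v), (t, 39, s), (u, 30, v), (x, 13, c), (x, 20, x)} with {(y, 40, v)} → {(b, 15, v), (q, 22, n), (q, 35, r), (q, 36, n), (q, 7, v), (t, 39, s), (u, 30, v), (x, 13, c), (x, 20, x)}
π_{G, A} gives {(c, 13), (n, 22), (n, 36), (r, 35), (s, 39), (v, 15), (v, 30), (v, 7), (x, 20)}.

{(c, 13), (n, 22), (n, 36), (r, 35), (s, 39), (v, 15), (v, 30), (v, 7), (x, 20)}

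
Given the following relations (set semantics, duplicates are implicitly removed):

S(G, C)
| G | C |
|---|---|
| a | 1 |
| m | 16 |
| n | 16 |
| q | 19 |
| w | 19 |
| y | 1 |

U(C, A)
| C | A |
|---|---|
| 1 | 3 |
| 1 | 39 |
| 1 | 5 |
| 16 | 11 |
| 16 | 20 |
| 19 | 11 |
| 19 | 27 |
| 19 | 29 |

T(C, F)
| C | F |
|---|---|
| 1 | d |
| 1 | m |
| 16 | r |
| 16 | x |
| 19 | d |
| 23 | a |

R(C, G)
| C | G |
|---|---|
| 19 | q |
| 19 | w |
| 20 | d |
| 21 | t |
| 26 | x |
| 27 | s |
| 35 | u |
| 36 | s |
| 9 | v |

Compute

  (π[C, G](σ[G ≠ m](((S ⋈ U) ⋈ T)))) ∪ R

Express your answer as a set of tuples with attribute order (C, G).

{(1, a), (1, y), (16, n), (19, q), (19, w), (20, d), (21, t), (26, x), (27, s), (35, u), (36, s), (9, v)}

Joining S and U on C yields {(a, 1, 3), (a, 1, 39), (a, 1, 5), (m, 16, 11), (m, 16, 20), (n, 16, 11), (n, 16, 20), (q, 19, 11), (q, 19, 27), (q, 19, 29), (w, 19, 11), (w, 19, 27), (w, 19, 29), (y, 1, 3), (y, 1, 39), (y, 1, 5)}.
Joining (S ⋈ U) and T on C yields {(a, 1, 3, d), (a, 1, 3, m), (a, 1, 39, d), (a, 1, 39, m), (a, 1, 5, d), (a, 1, 5, m), (m, 16, 11, r), (m, 16, 11, x), (m, 16, 20, r), (m, 16, 20, x), (n, 16, 11, r), (n, 16, 11, x), (n, 16, 20, r), (n, 16, 20, x), (q, 19, 11, d), (q, 19, 27, d), (q, 19, 29, d), (w, 19, 11, d), (w, 19, 27, d), (w, 19, 29, d), (y, 1, 3, d), (y, 1, 3, m), (y, 1, 39, d), (y, 1, 39, m), (y, 1, 5, d), (y, 1, 5, m)}.
Filtering on G ≠ m leaves {(a, 1, 3, d), (a, 1, 3, m), (a, 1, 39, d), (a, 1, 39, m), (a, 1, 5, d), (a, 1, 5, m), (n, 16, 11, r), (n, 16, 11, x), (n, 16, 20, r), (n, 16, 20, x), (q, 19, 11, d), (q, 19, 27, d), (q, 19, 29, d), (w, 19, 11, d), (w, 19, 27, d), (w, 19, 29, d), (y, 1, 3, d), (y, 1, 3, m), (y, 1, 39, d), (y, 1, 39, m), (y, 1, 5, d), (y, 1, 5, m)}.
Projecting to C, G (17 duplicate(s) eliminated): {(1, a), (1, y), (16, n), (19, q), (19, w)}
Taking the union: {(1, a), (1, y), (16, n), (19, q), (19, w), (20, d), (21, t), (26, x), (27, s), (35, u), (36, s), (9, v)}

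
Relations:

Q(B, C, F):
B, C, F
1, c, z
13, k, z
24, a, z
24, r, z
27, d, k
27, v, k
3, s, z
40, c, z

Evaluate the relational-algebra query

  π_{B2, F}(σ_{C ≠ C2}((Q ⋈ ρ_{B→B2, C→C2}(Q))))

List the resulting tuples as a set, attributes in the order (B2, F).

{(1, z), (13, z), (24, z), (27, k), (3, z), (40, z)}

ρ[B→B2, C→C2]: schema becomes (B2, C2, F); tuples unchanged.
Natural join on F: {(1, c, z, 1, c), (1, c, z, 13, k), (1, c, z, 24, a), (1, c, z, 24, r), (1, c, z, 3, s), (1, c, z, 40, c), (13, k, z, 1, c), (13, k, z, 13, k), (13, k, z, 24, a), (13, k, z, 24, r), (13, k, z, 3, s), (13, k, z, 40, c), (24, a, z, 1, c), (24, a, z, 13, k), (24, a, z, 24, a), (24, a, z, 24, r), (24, a, z, 3, s), (24, a, z, 40, c), (24, r, z, 1, c), (24, r, z, 13, k), (24, r, z, 24, a), (24, r, z, 24, r), (24, r, z, 3, s), (24, r, z, 40, c), (27, d, k, 27, d), (27, d, k, 27, v), (27, v, k, 27, d), (27, v, k, 27, v), (3, s, z, 1, c), (3, s, z, 13, k), (3, s, z, 24, a), (3, s, z, 24, r), (3, s, z, 3, s), (3, s, z, 40, c), (40, c, z, 1, c), (40, c, z, 13, k), (40, c, z, 24, a), (40, c, z, 24, r), (40, c, z, 3, s), (40, c, z, 40, c)}
Selection C ≠ C2: {(1, c, z, 13, k), (1, c, z, 24, a), (1, c, z, 24, r), (1, c, z, 3, s), (13, k, z, 1, c), (13, k, z, 24, a), (13, k, z, 24, r), (13, k, z, 3, s), (13, k, z, 40, c), (24, a, z, 1, c), (24, a, z, 13, k), (24, a, z, 24, r), (24, a, z, 3, s), (24, a, z, 40, c), (24, r, z, 1, c), (24, r, z, 13, k), (24, r, z, 24, a), (24, r, z, 3, s), (24, r, z, 40, c), (27, d, k, 27, v), (27, v, k, 27, d), (3, s, z, 1, c), (3, s, z, 13, k), (3, s, z, 24, a), (3, s, z, 24, r), (3, s, z, 40, c), (40, c, z, 13, k), (40, c, z, 24, a), (40, c, z, 24, r), (40, c, z, 3, s)}
π_{B2, F} gives {(1, z), (13, z), (24, z), (27, k), (3, z), (40, z)} (24 duplicate(s) eliminated).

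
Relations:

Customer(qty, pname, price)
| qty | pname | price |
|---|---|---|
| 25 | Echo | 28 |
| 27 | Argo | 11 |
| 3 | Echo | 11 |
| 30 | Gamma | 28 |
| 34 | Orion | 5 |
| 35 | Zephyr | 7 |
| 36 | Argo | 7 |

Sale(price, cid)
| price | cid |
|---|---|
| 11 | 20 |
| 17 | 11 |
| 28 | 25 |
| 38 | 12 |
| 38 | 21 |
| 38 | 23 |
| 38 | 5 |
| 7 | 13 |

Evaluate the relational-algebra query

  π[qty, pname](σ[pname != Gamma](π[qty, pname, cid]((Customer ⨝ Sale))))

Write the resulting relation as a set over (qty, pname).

{(25, Echo), (27, Argo), (3, Echo), (35, Zephyr), (36, Argo)}

Natural join on price: {(25, Echo, 28, 25), (27, Argo, 11, 20), (3, Echo, 11, 20), (30, Gamma, 28, 25), (35, Zephyr, 7, 13), (36, Argo, 7, 13)}
π[qty, pname, cid]: project onto (qty, pname, cid) → {(25, Echo, 25), (27, Argo, 20), (3, Echo, 20), (30, Gamma, 25), (35, Zephyr, 13), (36, Argo, 13)}
Apply σ_{pname != Gamma}; surviving tuples: {(25, Echo, 25), (27, Argo, 20), (3, Echo, 20), (35, Zephyr, 13), (36, Argo, 13)}
π[qty, pname]: project onto (qty, pname) → {(25, Echo), (27, Argo), (3, Echo), (35, Zephyr), (36, Argo)}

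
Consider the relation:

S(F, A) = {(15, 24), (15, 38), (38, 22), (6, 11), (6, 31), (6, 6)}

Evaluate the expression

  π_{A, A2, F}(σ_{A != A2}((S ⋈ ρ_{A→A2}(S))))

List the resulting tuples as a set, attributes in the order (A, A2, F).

ρ[A→A2]: schema becomes (F, A2); tuples unchanged.
Joining S and ρ_{A→A2}(S) on F yields {(15, 24, 24), (15, 24, 38), (15, 38, 24), (15, 38, 38), (38, 22, 22), (6, 11, 11), (6, 11, 31), (6, 11, 6), (6, 31, 11), (6, 31, 31), (6, 31, 6), (6, 6, 11), (6, 6, 31), (6, 6, 6)}.
Apply σ_{A != A2}; surviving tuples: {(15, 24, 38), (15, 38, 24), (6, 11, 31), (6, 11, 6), (6, 31, 11), (6, 31, 6), (6, 6, 11), (6, 6, 31)}
π_{A, A2, F} gives {(11, 31, 6), (11, 6, 6), (24, 38, 15), (31, 11, 6), (31, 6, 6), (38, 24, 15), (6, 11, 6), (6, 31, 6)}.

{(11, 31, 6), (11, 6, 6), (24, 38, 15), (31, 11, 6), (31, 6, 6), (38, 24, 15), (6, 11, 6), (6, 31, 6)}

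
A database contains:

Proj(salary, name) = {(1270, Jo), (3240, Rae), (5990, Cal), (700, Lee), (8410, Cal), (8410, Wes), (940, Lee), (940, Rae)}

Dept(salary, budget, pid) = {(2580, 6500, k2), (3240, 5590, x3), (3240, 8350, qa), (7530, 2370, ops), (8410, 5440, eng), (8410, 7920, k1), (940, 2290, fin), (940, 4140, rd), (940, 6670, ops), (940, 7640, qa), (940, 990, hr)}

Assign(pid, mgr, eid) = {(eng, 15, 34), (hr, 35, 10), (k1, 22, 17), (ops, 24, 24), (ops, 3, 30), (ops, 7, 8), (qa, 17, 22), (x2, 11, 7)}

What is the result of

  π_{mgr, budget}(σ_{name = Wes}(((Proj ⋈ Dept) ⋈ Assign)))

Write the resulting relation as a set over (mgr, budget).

Joining Proj and Dept on salary yields {(3240, Rae, 5590, x3), (3240, Rae, 8350, qa), (8410, Cal, 5440, eng), (8410, Cal, 7920, k1), (8410, Wes, 5440, eng), (8410, Wes, 7920, k1), (940, Lee, 2290, fin), (940, Lee, 4140, rd), (940, Lee, 6670, ops), (940, Lee, 7640, qa), (940, Lee, 990, hr), (940, Rae, 2290, fin), (940, Rae, 4140, rd), (940, Rae, 6670, ops), (940, Rae, 7640, qa), (940, Rae, 990, hr)}.
Joining (Proj ⋈ Dept) and Assign on pid yields {(3240, Rae, 8350, qa, 17, 22), (8410, Cal, 5440, eng, 15, 34), (8410, Cal, 7920, k1, 22, 17), (8410, Wes, 5440, eng, 15, 34), (8410, Wes, 7920, k1, 22, 17), (940, Lee, 6670, ops, 24, 24), (940, Lee, 6670, ops, 3, 30), (940, Lee, 6670, ops, 7, 8), (940, Lee, 7640, qa, 17, 22), (940, Lee, 990, hr, 35, 10), (940, Rae, 6670, ops, 24, 24), (940, Rae, 6670, ops, 3, 30), (940, Rae, 6670, ops, 7, 8), (940, Rae, 7640, qa, 17, 22), (940, Rae, 990, hr, 35, 10)}.
Selection name = Wes: {(8410, Wes, 5440, eng, 15, 34), (8410, Wes, 7920, k1, 22, 17)}
π[mgr, budget]: project onto (mgr, budget) → {(15, 5440), (22, 7920)}

{(15, 5440), (22, 7920)}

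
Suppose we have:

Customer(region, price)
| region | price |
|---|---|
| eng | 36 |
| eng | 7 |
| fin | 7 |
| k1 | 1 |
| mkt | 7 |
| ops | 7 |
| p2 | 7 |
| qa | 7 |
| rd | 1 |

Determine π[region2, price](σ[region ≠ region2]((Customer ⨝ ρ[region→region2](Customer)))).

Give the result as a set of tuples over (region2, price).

{(eng, 7), (fin, 7), (k1, 1), (mkt, 7), (ops, 7), (p2, 7), (qa, 7), (rd, 1)}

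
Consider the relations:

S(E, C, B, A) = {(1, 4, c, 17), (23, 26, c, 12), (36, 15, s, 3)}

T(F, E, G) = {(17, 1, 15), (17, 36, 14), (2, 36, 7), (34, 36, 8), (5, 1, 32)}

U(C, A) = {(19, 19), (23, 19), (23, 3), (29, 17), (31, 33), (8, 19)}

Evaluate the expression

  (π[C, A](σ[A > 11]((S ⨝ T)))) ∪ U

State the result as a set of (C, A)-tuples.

{(19, 19), (23, 19), (23, 3), (29, 17), (31, 33), (4, 17), (8, 19)}

Natural join on E: {(1, 4, c, 17, 17, 15), (1, 4, c, 17, 5, 32), (36, 15, s, 3, 17, 14), (36, 15, s, 3, 2, 7), (36, 15, s, 3, 34, 8)}
Filtering on A > 11 leaves {(1, 4, c, 17, 17, 15), (1, 4, c, 17, 5, 32)}.
π_{C, A} gives {(4, 17)} (1 duplicate(s) eliminated).
Taking the union: {(19, 19), (23, 19), (23, 3), (29, 17), (31, 33), (4, 17), (8, 19)}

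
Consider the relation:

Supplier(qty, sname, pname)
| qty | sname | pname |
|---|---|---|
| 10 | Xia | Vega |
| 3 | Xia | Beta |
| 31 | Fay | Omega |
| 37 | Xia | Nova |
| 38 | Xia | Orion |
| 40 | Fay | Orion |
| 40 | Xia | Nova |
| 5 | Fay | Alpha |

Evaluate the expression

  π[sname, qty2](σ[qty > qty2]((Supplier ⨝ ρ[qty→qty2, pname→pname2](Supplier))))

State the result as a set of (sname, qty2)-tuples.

ρ[qty→qty2, pname→pname2]: schema becomes (qty2, sname, pname2); tuples unchanged.
Joining Supplier and ρ[qty→qty2, pname→pname2](Supplier) on sname yields {(10, Xia, Vega, 10, Vega), (10, Xia, Vega, 3, Beta), (10, Xia, Vega, 37, Nova), (10, Xia, Vega, 38, Orion), (10, Xia, Vega, 40, Nova), (3, Xia, Beta, 10, Vega), (3, Xia, Beta, 3, Beta), (3, Xia, Beta, 37, Nova), (3, Xia, Beta, 38, Orion), (3, Xia, Beta, 40, Nova), (31, Fay, Omega, 31, Omega), (31, Fay, Omega, 40, Orion), (31, Fay, Omega, 5, Alpha), (37, Xia, Nova, 10, Vega), (37, Xia, Nova, 3, Beta), (37, Xia, Nova, 37, Nova), (37, Xia, Nova, 38, Orion), (37, Xia, Nova, 40, Nova), (38, Xia, Orion, 10, Vega), (38, Xia, Orion, 3, Beta), (38, Xia, Orion, 37, Nova), (38, Xia, Orion, 38, Orion), (38, Xia, Orion, 40, Nova), (40, Fay, Orion, 31, Omega), (40, Fay, Orion, 40, Orion), (40, Fay, Orion, 5, Alpha), (40, Xia, Nova, 10, Vega), (40, Xia, Nova, 3, Beta), (40, Xia, Nova, 37, Nova), (40, Xia, Nova, 38, Orion), (40, Xia, Nova, 40, Nova), (5, Fay, Alpha, 31, Omega), (5, Fay, Alpha, 40, Orion), (5, Fay, Alpha, 5, Alpha)}.
Apply σ_{qty > qty2}; surviving tuples: {(10, Xia, Vega, 3, Beta), (31, Fay, Omega, 5, Alpha), (37, Xia, Nova, 10, Vega), (37, Xia, Nova, 3, Beta), (38, Xia, Orion, 10, Vega), (38, Xia, Orion, 3, Beta), (38, Xia, Orion, 37, Nova), (40, Fay, Orion, 31, Omega), (40, Fay, Orion, 5, Alpha), (40, Xia, Nova, 10, Vega), (40, Xia, Nova, 3, Beta), (40, Xia, Nova, 37, Nova), (40, Xia, Nova, 38, Orion)}
Keep only column(s) sname, qty2 (7 duplicate(s) eliminated): {(Fay, 31), (Fay, 5), (Xia, 10), (Xia, 3), (Xia, 37), (Xia, 38)}

{(Fay, 31), (Fay, 5), (Xia, 10), (Xia, 3), (Xia, 37), (Xia, 38)}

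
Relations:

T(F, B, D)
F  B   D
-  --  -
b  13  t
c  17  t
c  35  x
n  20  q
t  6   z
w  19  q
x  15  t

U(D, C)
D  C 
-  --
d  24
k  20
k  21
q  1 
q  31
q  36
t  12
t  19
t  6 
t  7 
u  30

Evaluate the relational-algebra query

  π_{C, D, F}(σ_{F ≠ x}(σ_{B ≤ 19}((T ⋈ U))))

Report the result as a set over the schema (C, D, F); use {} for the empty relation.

Joining T and U on D yields {(b, 13, t, 12), (b, 13, t, 19), (b, 13, t, 6), (b, 13, t, 7), (c, 17, t, 12), (c, 17, t, 19), (c, 17, t, 6), (c, 17, t, 7), (n, 20, q, 1), (n, 20, q, 31), (n, 20, q, 36), (w, 19, q, 1), (w, 19, q, 31), (w, 19, q, 36), (x, 15, t, 12), (x, 15, t, 19), (x, 15, t, 6), (x, 15, t, 7)}.
Selection B ≤ 19: {(b, 13, t, 12), (b, 13, t, 19), (b, 13, t, 6), (b, 13, t, 7), (c, 17, t, 12), (c, 17, t, 19), (c, 17, t, 6), (c, 17, t, 7), (w, 19, q, 1), (w, 19, q, 31), (w, 19, q, 36), (x, 15, t, 12), (x, 15, t, 19), (x, 15, t, 6), (x, 15, t, 7)}
Selection F ≠ x: {(b, 13, t, 12), (b, 13, t, 19), (b, 13, t, 6), (b, 13, t, 7), (c, 17, t, 12), (c, 17, t, 19), (c, 17, t, 6), (c, 17, t, 7), (w, 19, q, 1), (w, 19, q, 31), (w, 19, q, 36)}
π[C, D, F]: project onto (C, D, F) → {(1, q, w), (12, t, b), (12, t, c), (19, t, b), (19, t, c), (31, q, w), (36, q, w), (6, t, b), (6, t, c), (7, t, b), (7, t, c)}

{(1, q, w), (12, t, b), (12, t, c), (19, t, b), (19, t, c), (31, q, w), (36, q, w), (6, t, b), (6, t, c), (7, t, b), (7, t, c)}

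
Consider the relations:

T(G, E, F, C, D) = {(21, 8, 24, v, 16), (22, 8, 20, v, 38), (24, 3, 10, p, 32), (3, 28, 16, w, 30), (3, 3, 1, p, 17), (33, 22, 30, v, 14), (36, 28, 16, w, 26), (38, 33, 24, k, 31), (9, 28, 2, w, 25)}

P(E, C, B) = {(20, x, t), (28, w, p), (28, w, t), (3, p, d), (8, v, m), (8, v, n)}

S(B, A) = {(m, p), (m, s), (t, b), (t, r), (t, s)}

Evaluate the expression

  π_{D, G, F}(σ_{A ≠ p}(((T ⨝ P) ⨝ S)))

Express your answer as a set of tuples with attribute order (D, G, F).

Joining T and P on E, C yields {(21, 8, 24, v, 16, m), (21, 8, 24, v, 16, n), (22, 8, 20, v, 38, m), (22, 8, 20, v, 38, n), (24, 3, 10, p, 32, d), (3, 28, 16, w, 30, p), (3, 28, 16, w, 30, t), (3, 3, 1, p, 17, d), (36, 28, 16, w, 26, p), (36, 28, 16, w, 26, t), (9, 28, 2, w, 25, p), (9, 28, 2, w, 25, t)}.
Joining (T ⨝ P) and S on B yields {(21, 8, 24, v, 16, m, p), (21, 8, 24, v, 16, m, s), (22, 8, 20, v, 38, m, p), (22, 8, 20, v, 38, m, s), (3, 28, 16, w, 30, t, b), (3, 28, 16, w, 30, t, r), (3, 28, 16, w, 30, t, s), (36, 28, 16, w, 26, t, b), (36, 28, 16, w, 26, t, r), (36, 28, 16, w, 26, t, s), (9, 28, 2, w, 25, t, b), (9, 28, 2, w, 25, t, r), (9, 28, 2, w, 25, t, s)}.
Selection A ≠ p: {(21, 8, 24, v, 16, m, s), (22, 8, 20, v, 38, m, s), (3, 28, 16, w, 30, t, b), (3, 28, 16, w, 30, t, r), (3, 28, 16, w, 30, t, s), (36, 28, 16, w, 26, t, b), (36, 28, 16, w, 26, t, r), (36, 28, 16, w, 26, t, s), (9, 28, 2, w, 25, t, b), (9, 28, 2, w, 25, t, r), (9, 28, 2, w, 25, t, s)}
Keep only column(s) D, G, F (6 duplicate(s) eliminated): {(16, 21, 24), (25, 9, 2), (26, 36, 16), (30, 3, 16), (38, 22, 20)}

{(16, 21, 24), (25, 9, 2), (26, 36, 16), (30, 3, 16), (38, 22, 20)}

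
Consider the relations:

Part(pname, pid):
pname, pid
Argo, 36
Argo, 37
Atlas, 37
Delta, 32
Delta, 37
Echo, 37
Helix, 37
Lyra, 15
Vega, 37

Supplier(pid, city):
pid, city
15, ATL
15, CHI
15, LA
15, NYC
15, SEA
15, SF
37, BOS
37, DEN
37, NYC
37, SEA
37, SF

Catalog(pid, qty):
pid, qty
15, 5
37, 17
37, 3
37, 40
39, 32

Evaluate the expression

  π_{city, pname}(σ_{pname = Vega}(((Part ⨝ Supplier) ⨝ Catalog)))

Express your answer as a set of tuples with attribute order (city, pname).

{(BOS, Vega), (DEN, Vega), (NYC, Vega), (SEA, Vega), (SF, Vega)}

Part ⋈ Supplier (natural join on pid): {(Argo, 37, BOS), (Argo, 37, DEN), (Argo, 37, NYC), (Argo, 37, SEA), (Argo, 37, SF), (Atlas, 37, BOS), (Atlas, 37, DEN), (Atlas, 37, NYC), (Atlas, 37, SEA), (Atlas, 37, SF), (Delta, 37, BOS), (Delta, 37, DEN), (Delta, 37, NYC), (Delta, 37, SEA), (Delta, 37, SF), (Echo, 37, BOS), (Echo, 37, DEN), (Echo, 37, NYC), (Echo, 37, SEA), (Echo, 37, SF), (Helix, 37, BOS), (Helix, 37, DEN), (Helix, 37, NYC), (Helix, 37, SEA), (Helix, 37, SF), (Lyra, 15, ATL), (Lyra, 15, CHI), (Lyra, 15, LA), (Lyra, 15, NYC), (Lyra, 15, SEA), (Lyra, 15, SF), (Vega, 37, BOS), (Vega, 37, DEN), (Vega, 37, NYC), (Vega, 37, SEA), (Vega, 37, SF)}
(Part ⨝ Supplier) ⋈ Catalog (natural join on pid): {(Argo, 37, BOS, 17), (Argo, 37, BOS, 3), (Argo, 37, BOS, 40), (Argo, 37, DEN, 17), (Argo, 37, DEN, 3), (Argo, 37, DEN, 40), (Argo, 37, NYC, 17), (Argo, 37, NYC, 3), (Argo, 37, NYC, 40), (Argo, 37, SEA, 17), (Argo, 37, SEA, 3), (Argo, 37, SEA, 40), (Argo, 37, SF, 17), (Argo, 37, SF, 3), (Argo, 37, SF, 40), (Atlas, 37, BOS, 17), (Atlas, 37, BOS, 3), (Atlas, 37, BOS, 40), (Atlas, 37, DEN, 17), (Atlas, 37, DEN, 3), (Atlas, 37, DEN, 40), (Atlas, 37, NYC, 17), (Atlas, 37, NYC, 3), (Atlas, 37, NYC, 40), (Atlas, 37, SEA, 17), (Atlas, 37, SEA, 3), (Atlas, 37, SEA, 40), (Atlas, 37, SF, 17), (Atlas, 37, SF, 3), (Atlas, 37, SF, 40), (Delta, 37, BOS, 17), (Delta, 37, BOS, 3), (Delta, 37, BOS, 40), (Delta, 37, DEN, 17), (Delta, 37, DEN, 3), (Delta, 37, DEN, 40), (Delta, 37, NYC, 17), (Delta, 37, NYC, 3), (Delta, 37, NYC, 40), (Delta, 37, SEA, 17), (Delta, 37, SEA, 3), (Delta, 37, SEA, 40), (Delta, 37, SF, 17), (Delta, 37, SF, 3), (Delta, 37, SF, 40), (Echo, 37, BOS, 17), (Echo, 37, BOS, 3), (Echo, 37, BOS, 40), (Echo, 37, DEN, 17), (Echo, 37, DEN, 3), (Echo, 37, DEN, 40), (Echo, 37, NYC, 17), (Echo, 37, NYC, 3), (Echo, 37, NYC, 40), (Echo, 37, SEA, 17), (Echo, 37, SEA, 3), (Echo, 37, SEA, 40), (Echo, 37, SF, 17), (Echo, 37, SF, 3), (Echo, 37, SF, 40), (Helix, 37, BOS, 17), (Helix, 37, BOS, 3), (Helix, 37, BOS, 40), (Helix, 37, DEN, 17), (Helix, 37, DEN, 3), (Helix, 37, DEN, 40), (Helix, 37, NYC, 17), (Helix, 37, NYC, 3), (Helix, 37, NYC, 40), (Helix, 37, SEA, 17), (Helix, 37, SEA, 3), (Helix, 37, SEA, 40), (Helix, 37, SF, 17), (Helix, 37, SF, 3), (Helix, 37, SF, 40), (Lyra, 15, ATL, 5), (Lyra, 15, CHI, 5), (Lyra, 15, LA, 5), (Lyra, 15, NYC, 5), (Lyra, 15, SEA, 5), (Lyra, 15, SF, 5), (Vega, 37, BOS, 17), (Vega, 37, BOS, 3), (Vega, 37, BOS, 40), (Vega, 37, DEN, 17), (Vega, 37, DEN, 3), (Vega, 37, DEN, 40), (Vega, 37, NYC, 17), (Vega, 37, NYC, 3), (Vega, 37, NYC, 40), (Vega, 37, SEA, 17), (Vega, 37, SEA, 3), (Vega, 37, SEA, 40), (Vega, 37, SF, 17), (Vega, 37, SF, 3), (Vega, 37, SF, 40)}
Selection pname = Vega: {(Vega, 37, BOS, 17), (Vega, 37, BOS, 3), (Vega, 37, BOS, 40), (Vega, 37, DEN, 17), (Vega, 37, DEN, 3), (Vega, 37, DEN, 40), (Vega, 37, NYC, 17), (Vega, 37, NYC, 3), (Vega, 37, NYC, 40), (Vega, 37, SEA, 17), (Vega, 37, SEA, 3), (Vega, 37, SEA, 40), (Vega, 37, SF, 17), (Vega, 37, SF, 3), (Vega, 37, SF, 40)}
Projecting to city, pname (10 duplicate(s) eliminated): {(BOS, Vega), (DEN, Vega), (NYC, Vega), (SEA, Vega), (SF, Vega)}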